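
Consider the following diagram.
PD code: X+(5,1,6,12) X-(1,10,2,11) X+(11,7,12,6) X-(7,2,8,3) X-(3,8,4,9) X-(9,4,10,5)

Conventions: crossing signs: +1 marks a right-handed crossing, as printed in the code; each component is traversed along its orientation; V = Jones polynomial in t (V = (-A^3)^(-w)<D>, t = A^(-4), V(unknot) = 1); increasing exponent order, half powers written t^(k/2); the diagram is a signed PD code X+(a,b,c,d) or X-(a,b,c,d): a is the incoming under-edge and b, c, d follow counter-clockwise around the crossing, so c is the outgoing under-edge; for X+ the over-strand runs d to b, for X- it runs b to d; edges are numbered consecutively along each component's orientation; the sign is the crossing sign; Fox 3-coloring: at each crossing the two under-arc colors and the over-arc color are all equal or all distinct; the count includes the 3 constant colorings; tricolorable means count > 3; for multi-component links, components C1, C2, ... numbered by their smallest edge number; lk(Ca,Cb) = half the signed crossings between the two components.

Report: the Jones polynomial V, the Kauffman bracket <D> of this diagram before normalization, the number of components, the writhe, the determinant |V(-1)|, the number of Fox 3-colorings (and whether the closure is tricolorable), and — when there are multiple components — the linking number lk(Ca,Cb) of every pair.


V(t) = t^-5 - 2t^-4 + 2t^-3 - 2t^-2 + 2t^-1 - 1 + t
bracket: A^-10 - A^-6 + 2A^-2 - 2A^2 + 2A^6 - 2A^10 + A^14, w = -2
1 component, writhe -2, over 6 crossings
det 11, colorings 3 of 3^6 — not tricolorable
observation: |V(-1)| = 11: so not tricolorable, since 3 does not divide 11


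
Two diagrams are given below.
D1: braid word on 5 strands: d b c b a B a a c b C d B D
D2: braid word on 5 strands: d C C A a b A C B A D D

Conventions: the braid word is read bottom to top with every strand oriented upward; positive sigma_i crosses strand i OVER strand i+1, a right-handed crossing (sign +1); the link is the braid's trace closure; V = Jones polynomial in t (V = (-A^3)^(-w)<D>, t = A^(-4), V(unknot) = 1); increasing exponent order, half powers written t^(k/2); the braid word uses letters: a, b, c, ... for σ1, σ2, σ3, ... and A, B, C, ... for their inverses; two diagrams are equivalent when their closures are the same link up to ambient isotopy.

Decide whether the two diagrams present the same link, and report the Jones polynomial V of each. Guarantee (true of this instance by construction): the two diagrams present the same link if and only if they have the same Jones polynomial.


same link: no
V(D1) = t - t^2 + 2t^3 - t^4 + t^5 - t^6  [14 crossings, <D> = -A^-6 + A^-2 - A^2 + 2A^6 - A^10 + A^14, w = +6]
V(D2) = -t^-6 + t^-5 - t^-4 + 2t^-3 - t^-2 + t^-1  (w -6, c 12, <D> = A^-14 - A^-10 + 2A^-6 - A^-2 + A^2 - A^6)
note: 2 classes among 2 diagrams; unequal V(t) rules out equality


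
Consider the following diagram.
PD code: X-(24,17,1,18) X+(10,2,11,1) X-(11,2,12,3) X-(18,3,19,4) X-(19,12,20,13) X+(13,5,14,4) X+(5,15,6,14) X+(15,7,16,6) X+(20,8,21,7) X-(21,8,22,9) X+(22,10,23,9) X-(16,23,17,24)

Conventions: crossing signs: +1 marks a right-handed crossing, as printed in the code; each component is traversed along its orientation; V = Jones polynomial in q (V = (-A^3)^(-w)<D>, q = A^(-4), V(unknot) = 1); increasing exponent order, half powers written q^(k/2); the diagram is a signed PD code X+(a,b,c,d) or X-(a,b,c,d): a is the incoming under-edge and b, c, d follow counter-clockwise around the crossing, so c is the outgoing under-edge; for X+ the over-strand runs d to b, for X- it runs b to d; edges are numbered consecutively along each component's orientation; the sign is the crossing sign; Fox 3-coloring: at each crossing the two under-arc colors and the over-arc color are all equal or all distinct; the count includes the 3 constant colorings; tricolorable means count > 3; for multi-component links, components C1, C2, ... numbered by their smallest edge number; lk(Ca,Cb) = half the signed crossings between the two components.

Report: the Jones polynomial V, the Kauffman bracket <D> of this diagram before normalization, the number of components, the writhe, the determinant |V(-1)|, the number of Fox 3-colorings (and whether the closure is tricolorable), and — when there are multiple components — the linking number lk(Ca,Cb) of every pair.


V(q) = -q^-3 + q^-2 - q^-1 + 3 - q + q^2 - q^3
bracket: -A^-12 + A^-8 - A^-4 + 3 - A^4 + A^8 - A^12, w = 0
1 component, writhe 0, over 12 crossings
det 9, colorings 27 of 3^12 — tricolorable
observation: V spans 6 powers of q: at least 6 crossings in any diagram


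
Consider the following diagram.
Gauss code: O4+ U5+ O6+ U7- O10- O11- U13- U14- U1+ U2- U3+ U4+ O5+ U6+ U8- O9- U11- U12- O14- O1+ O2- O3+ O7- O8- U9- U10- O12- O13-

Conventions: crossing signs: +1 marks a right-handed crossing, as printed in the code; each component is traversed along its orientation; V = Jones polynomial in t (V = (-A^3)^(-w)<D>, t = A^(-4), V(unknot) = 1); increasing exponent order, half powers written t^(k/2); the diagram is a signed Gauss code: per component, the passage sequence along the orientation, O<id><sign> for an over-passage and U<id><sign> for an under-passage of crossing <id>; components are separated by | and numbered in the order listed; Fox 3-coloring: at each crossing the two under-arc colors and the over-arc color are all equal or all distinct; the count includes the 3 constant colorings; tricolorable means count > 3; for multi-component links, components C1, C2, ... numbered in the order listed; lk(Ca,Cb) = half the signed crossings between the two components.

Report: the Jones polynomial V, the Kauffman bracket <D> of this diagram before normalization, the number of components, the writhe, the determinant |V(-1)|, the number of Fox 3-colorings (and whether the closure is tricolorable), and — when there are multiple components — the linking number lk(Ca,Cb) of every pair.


V = -t^-6 + t^-5 - t^-4 + 2t^-3 - t^-2 + t^-1
<D> = A^-8 - A^-4 + 2 - A^4 + A^8 - A^12 (w = -4)
1 component over 14 crossings, w = -4
3 Fox colorings among 3^14, |V(-1)| = 7: not tricolorable
why: det 7 = |V(-1)|; not divisible by 3, so not tricolorable


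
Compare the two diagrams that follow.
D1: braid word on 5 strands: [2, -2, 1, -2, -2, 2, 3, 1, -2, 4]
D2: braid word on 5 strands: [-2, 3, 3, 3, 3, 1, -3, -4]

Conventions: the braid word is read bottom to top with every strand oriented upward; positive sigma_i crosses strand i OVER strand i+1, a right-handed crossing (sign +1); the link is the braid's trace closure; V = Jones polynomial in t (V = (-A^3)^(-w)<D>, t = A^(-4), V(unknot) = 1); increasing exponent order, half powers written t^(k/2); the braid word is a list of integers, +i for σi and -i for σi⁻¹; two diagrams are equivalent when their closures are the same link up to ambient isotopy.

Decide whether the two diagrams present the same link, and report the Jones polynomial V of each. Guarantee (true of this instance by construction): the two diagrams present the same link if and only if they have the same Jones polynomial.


equivalent: no
V(D1) = t^-2 - t^-1 + 1 - t + t^2  (w +2, c 10, <D> = A^-2 - A^2 + A^6 - A^10 + A^14)
V(D2) = t + t^3 - t^4  (w +2, c 8, <D> = -A^-10 + A^-6 + A^2)
why: V(t) takes 2 values over 2 diagrams, fixing the grouping


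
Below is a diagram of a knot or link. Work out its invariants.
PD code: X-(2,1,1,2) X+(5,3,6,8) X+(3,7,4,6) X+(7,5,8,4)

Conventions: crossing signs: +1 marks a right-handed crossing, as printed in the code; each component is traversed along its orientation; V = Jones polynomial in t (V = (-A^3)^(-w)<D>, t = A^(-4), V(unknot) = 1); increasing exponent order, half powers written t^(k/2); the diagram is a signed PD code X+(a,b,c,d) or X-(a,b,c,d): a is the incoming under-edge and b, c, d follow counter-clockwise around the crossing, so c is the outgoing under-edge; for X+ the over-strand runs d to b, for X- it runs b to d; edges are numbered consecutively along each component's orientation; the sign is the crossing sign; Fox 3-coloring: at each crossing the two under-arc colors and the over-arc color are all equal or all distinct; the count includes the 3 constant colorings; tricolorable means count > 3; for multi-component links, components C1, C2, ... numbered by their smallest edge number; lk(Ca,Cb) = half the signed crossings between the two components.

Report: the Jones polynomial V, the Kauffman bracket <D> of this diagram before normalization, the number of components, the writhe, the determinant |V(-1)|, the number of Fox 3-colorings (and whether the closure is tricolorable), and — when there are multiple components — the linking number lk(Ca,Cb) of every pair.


V = -t^(1/2) - t^(3/2) - t^(5/2) + t^(9/2)
<D> = A^-12 - A^-4 - 1 - A^4 (w = +2)
2 components over 4 crossings, w = +2
lk(C1,C2): 0
27 Fox colorings among 3^4, |V(-1)| = 0: tricolorable
why: every pair of the 2 components has lk = 0


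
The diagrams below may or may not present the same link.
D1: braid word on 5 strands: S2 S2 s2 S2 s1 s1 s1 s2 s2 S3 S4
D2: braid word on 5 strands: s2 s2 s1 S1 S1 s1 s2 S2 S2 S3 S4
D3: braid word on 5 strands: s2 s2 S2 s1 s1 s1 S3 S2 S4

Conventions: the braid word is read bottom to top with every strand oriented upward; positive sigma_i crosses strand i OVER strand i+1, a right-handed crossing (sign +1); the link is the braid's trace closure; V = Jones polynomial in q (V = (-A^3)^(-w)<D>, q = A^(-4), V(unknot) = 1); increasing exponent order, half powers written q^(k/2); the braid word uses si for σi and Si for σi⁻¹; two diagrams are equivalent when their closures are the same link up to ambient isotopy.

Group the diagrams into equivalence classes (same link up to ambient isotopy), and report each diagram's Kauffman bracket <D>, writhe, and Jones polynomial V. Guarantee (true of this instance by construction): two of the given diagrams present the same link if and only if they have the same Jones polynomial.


equivalence classes: {D1, D3} | {D2}
D1 (bracket -A^-15 + A^-7 + A^-3 + A; 11 crossings at w = +1): V = -q^(1/2) - q^(3/2) - q^(5/2) + q^(9/2)
V(D2) = -q^(-1/2) - q^(1/2)  (w -1, c 11, <D> = A^-5 + A^-1)
D3 (bracket -A^-15 + A^-7 + A^-3 + A; 9 crossings at w = +1): V = -q^(1/2) - q^(3/2) - q^(5/2) + q^(9/2)
key observation: comparing 3 Jones polynomials yields 2 groups


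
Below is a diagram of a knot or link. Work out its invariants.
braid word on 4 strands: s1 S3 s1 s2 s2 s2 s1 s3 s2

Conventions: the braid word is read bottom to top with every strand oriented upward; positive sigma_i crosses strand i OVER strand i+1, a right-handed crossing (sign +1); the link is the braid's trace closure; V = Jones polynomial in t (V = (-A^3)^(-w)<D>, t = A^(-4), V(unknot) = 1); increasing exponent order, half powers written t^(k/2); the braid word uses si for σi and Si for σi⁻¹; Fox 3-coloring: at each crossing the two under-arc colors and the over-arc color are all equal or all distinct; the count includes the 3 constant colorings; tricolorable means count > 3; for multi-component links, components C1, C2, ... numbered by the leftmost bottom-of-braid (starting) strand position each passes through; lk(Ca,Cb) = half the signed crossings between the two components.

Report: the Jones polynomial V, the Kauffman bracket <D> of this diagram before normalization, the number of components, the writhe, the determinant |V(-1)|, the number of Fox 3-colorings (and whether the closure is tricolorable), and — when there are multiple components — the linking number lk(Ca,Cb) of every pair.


V = t^2 + 2t^4 - 2t^5 + t^6 - 2t^7 + t^8
<D> = -A^-11 + 2A^-7 - A^-3 + 2A - 2A^5 - A^13 (w = +7)
1 component over 9 crossings, w = +7
27 Fox colorings among 3^9, |V(-1)| = 9: tricolorable
why: w = +7 (over 9 crossings) is diagram-only; (-A^3)^(-7) removes it from V


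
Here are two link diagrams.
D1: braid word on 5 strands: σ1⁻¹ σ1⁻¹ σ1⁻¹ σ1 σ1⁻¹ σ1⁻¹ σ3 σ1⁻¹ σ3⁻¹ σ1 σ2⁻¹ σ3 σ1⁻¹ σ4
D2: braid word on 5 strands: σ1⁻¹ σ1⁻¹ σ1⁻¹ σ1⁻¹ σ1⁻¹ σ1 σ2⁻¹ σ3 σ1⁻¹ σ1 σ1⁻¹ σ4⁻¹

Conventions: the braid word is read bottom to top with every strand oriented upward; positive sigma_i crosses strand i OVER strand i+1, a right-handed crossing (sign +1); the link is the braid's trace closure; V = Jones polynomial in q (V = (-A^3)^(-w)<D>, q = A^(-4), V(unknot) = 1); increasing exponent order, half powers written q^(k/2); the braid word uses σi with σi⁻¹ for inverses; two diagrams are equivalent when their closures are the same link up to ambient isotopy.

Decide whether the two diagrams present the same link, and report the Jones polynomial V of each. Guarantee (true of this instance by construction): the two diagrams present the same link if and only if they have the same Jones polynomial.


equivalent: yes
V(D1) = -q^-7 + q^-6 - q^-5 + q^-4 + q^-2  (w -4, c 14, <D> = A^-4 + A^4 - A^8 + A^12 - A^16)
V(D2) = -q^-7 + q^-6 - q^-5 + q^-4 + q^-2  [12 crossings, <D> = A^-10 + A^-2 - A^2 + A^6 - A^10, w = -6]
key observation: Markov moves rewrite D1 (14 crossings) into D2 (12)


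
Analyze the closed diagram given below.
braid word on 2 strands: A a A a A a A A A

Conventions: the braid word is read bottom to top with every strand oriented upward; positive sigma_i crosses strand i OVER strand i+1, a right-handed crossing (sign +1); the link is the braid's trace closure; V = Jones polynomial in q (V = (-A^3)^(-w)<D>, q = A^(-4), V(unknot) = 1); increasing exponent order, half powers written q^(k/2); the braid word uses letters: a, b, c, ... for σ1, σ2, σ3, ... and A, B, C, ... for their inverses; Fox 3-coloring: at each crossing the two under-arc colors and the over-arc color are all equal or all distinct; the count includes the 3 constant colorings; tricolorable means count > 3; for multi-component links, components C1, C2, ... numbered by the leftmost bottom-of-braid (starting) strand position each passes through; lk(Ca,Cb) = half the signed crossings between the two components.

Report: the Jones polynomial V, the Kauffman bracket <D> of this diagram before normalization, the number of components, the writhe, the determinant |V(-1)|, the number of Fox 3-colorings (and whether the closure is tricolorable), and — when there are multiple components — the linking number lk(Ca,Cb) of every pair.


V(q) = -q^-4 + q^-3 + q^-1
bracket: -A^-5 - A^3 + A^7, w = -3
1 component, writhe -3, over 9 crossings
det 3, colorings 9 of 3^9 — tricolorable
observation: w = -3 shifts under R1 moves; the (-A^3)^(3) factor cancels that in V


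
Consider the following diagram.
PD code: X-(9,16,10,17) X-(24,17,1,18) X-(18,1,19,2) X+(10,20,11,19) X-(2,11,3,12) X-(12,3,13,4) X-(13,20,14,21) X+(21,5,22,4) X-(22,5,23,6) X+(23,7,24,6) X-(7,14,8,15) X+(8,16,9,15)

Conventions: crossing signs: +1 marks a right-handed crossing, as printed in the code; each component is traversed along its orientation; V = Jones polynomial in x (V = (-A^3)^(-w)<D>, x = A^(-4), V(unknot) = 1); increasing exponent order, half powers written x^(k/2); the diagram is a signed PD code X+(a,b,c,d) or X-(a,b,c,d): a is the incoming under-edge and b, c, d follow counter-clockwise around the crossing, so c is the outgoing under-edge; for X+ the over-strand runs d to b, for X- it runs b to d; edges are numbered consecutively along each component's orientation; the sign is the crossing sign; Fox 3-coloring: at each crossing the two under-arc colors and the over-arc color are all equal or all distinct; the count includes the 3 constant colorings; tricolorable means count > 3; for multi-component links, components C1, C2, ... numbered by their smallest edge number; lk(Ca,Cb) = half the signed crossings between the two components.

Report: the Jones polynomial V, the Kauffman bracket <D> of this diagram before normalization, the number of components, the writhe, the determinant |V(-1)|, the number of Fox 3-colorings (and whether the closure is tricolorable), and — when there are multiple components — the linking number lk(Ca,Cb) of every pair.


V(x) = x^-7 - 2x^-6 + 2x^-5 - 3x^-4 + 3x^-3 - 2x^-2 + 2x^-1
bracket: 2A^-8 - 2A^-4 + 3 - 3A^4 + 2A^8 - 2A^12 + A^16, w = -4
1 component, writhe -4, over 12 crossings
det 15, colorings 9 of 3^12 — tricolorable
observation: w = -4 (over 12 crossings) is diagram-only; (-A^3)^(4) removes it from V


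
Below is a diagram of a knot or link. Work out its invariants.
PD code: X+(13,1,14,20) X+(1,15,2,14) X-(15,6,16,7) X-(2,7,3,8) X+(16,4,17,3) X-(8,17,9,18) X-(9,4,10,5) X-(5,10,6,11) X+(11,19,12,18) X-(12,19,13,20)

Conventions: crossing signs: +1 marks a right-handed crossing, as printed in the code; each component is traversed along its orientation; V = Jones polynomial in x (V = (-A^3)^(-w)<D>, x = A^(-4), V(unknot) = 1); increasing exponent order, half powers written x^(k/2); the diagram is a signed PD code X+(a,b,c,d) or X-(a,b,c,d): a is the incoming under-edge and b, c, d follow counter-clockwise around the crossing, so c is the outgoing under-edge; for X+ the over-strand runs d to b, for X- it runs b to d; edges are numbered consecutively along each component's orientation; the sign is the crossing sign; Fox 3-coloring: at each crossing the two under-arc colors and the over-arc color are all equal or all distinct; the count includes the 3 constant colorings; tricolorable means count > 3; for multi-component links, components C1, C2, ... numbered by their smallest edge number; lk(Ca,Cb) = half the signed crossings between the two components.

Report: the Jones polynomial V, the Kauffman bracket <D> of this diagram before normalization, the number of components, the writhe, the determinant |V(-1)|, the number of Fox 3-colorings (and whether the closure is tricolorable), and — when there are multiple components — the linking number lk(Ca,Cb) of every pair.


V = -x^-5 + x^-4 - x^-3 + 2x^-2 - x^-1 + 2 - x
<D> = -A^-10 + 2A^-6 - A^-2 + 2A^2 - A^6 + A^10 - A^14 (w = -2)
1 component over 10 crossings, w = -2
9 Fox colorings among 3^10, |V(-1)| = 9: tricolorable
why: |V(-1)| = 9: so tricolorable, since 3 divides 9


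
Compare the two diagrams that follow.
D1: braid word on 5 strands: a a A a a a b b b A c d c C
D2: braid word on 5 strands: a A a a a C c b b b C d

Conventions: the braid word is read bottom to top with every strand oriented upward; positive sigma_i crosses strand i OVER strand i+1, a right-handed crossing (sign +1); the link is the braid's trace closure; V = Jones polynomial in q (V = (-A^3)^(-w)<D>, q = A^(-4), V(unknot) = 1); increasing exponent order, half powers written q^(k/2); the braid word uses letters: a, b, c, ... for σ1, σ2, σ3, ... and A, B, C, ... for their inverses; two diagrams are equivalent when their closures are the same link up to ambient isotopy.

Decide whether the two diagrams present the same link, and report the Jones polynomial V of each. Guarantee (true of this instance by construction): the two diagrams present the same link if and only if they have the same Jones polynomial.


equivalent: yes
V(D1) = q^2 + 2q^4 - 2q^5 + q^6 - 2q^7 + q^8  (w +8, c 14, <D> = A^-8 - 2A^-4 + 1 - 2A^4 + 2A^8 + A^16)
D2 (bracket A^-14 - 2A^-10 + A^-6 - 2A^-2 + 2A^2 + A^10; 12 crossings at w = +6): V = q^2 + 2q^4 - 2q^5 + q^6 - 2q^7 + q^8
why: from 14 to 12 crossings by R-moves: one link, two diagrams


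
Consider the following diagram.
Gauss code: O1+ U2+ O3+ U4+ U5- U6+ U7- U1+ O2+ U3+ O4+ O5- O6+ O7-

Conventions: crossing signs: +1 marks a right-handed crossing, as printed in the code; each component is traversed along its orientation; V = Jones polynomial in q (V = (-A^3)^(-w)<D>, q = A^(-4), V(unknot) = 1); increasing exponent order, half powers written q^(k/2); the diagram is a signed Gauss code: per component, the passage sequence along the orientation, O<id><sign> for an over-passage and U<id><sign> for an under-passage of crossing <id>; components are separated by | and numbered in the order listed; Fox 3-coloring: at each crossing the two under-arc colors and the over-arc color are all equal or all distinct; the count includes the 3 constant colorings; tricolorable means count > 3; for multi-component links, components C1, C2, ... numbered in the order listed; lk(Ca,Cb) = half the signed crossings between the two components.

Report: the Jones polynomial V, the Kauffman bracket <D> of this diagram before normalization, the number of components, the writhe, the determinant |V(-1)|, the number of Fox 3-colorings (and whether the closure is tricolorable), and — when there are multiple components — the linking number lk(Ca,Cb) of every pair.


V(q) = q + q^3 - q^4
bracket: A^-7 - A^-3 - A^5, w = +3
1 component, writhe +3, over 7 crossings
det 3, colorings 9 of 3^7 — tricolorable
observation: w = +3 (over 7 crossings) is diagram-only; (-A^3)^(-3) removes it from V


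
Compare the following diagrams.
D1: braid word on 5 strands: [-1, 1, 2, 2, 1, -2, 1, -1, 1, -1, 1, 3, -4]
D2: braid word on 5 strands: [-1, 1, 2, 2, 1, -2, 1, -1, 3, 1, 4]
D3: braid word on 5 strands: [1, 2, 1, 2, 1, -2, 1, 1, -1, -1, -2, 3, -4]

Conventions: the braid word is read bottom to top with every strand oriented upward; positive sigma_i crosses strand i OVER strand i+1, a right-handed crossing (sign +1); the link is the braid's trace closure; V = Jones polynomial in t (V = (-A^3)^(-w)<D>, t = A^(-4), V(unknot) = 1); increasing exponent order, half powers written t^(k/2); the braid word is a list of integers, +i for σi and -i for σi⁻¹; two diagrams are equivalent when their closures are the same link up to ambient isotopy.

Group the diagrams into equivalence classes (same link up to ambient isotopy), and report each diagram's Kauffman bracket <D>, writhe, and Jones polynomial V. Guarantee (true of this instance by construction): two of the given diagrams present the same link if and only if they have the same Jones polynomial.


equivalence classes: {D1, D2, D3}
D1 (bracket A^-9 + A^-1 - A^3 + A^7; 13 crossings at w = +3): V = -t^(1/2) + t^(3/2) - t^(5/2) - t^(9/2)
V(D2) = -t^(1/2) + t^(3/2) - t^(5/2) - t^(9/2)  (w +5, c 11, <D> = A^-3 + A^5 - A^9 + A^13)
D3 (bracket A^-9 + A^-1 - A^3 + A^7; 13 crossings at w = +3): V = -t^(1/2) + t^(3/2) - t^(5/2) - t^(9/2)
key observation: all 3 diagrams share one V(t), hence one class


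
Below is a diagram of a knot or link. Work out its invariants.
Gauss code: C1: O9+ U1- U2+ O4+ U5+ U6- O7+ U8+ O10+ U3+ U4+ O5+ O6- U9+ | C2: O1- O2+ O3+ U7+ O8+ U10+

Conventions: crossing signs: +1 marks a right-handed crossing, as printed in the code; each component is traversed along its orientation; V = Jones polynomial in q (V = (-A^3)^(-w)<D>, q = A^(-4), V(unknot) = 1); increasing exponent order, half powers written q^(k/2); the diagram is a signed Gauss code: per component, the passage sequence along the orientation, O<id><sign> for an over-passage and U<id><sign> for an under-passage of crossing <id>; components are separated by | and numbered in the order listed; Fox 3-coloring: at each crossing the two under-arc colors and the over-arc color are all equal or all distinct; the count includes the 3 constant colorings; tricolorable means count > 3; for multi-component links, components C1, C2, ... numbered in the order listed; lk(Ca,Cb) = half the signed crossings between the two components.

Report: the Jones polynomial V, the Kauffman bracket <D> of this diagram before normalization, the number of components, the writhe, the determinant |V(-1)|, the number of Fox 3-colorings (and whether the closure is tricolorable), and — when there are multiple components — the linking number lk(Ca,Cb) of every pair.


V = -q^(3/2) - q^(7/2) + q^(9/2) - q^(11/2)
<D> = -A^-4 + 1 - A^4 - A^12 (w = +6)
2 components over 10 crossings, w = +6
lk(C1,C2): +2
3 Fox colorings among 3^10, |V(-1)| = 4: not tricolorable
why: the 1 component pair carries total linking +2


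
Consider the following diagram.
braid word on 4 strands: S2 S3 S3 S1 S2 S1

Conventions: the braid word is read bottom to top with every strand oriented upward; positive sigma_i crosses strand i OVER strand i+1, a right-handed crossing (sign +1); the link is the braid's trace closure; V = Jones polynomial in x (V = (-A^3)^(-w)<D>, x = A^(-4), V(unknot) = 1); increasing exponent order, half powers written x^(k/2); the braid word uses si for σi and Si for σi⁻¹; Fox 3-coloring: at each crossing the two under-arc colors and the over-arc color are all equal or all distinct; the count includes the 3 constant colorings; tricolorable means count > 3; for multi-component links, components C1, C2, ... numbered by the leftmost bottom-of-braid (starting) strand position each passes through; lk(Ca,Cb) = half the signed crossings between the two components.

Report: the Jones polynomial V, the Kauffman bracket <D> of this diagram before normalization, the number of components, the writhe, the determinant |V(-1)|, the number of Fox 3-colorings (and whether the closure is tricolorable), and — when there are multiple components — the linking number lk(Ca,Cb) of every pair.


Jones polynomial: V(x) = x^(-13/2) - x^(-11/2) + x^(-9/2) - 2x^(-7/2) - x^(-3/2)
<D> = -A^-12 - 2A^-4 + 1 - A^4 + A^8; writhe -6
components 2, writhe -6 (6 crossings)
linking number lk(C1,C2) = -1
3-colorings: 9 of 3^6, det 6 — tricolorable
note: the span of V is 5, within the link bound 6 + 2 - 1


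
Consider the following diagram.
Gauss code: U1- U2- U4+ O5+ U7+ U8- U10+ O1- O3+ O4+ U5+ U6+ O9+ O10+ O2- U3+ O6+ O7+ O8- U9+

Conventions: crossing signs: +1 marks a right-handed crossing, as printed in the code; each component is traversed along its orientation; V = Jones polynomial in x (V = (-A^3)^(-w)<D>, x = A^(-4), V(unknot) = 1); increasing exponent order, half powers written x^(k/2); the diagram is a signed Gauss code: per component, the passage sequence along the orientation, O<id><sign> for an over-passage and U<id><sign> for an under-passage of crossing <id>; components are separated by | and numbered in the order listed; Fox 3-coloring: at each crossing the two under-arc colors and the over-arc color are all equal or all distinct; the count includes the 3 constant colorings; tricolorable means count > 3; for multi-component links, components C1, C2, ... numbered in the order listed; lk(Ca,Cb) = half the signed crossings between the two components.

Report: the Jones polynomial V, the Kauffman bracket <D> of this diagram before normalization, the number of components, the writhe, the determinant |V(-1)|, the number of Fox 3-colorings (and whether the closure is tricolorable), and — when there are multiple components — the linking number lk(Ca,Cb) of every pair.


V(x) = x - x^2 + 2x^3 - x^4 + x^5 - x^6
bracket: -A^-12 + A^-8 - A^-4 + 2 - A^4 + A^8, w = +4
1 component, writhe +4, over 10 crossings
det 7, colorings 3 of 3^10 — not tricolorable
observation: w = +4 (over 10 crossings) is diagram-only; (-A^3)^(-4) removes it from V


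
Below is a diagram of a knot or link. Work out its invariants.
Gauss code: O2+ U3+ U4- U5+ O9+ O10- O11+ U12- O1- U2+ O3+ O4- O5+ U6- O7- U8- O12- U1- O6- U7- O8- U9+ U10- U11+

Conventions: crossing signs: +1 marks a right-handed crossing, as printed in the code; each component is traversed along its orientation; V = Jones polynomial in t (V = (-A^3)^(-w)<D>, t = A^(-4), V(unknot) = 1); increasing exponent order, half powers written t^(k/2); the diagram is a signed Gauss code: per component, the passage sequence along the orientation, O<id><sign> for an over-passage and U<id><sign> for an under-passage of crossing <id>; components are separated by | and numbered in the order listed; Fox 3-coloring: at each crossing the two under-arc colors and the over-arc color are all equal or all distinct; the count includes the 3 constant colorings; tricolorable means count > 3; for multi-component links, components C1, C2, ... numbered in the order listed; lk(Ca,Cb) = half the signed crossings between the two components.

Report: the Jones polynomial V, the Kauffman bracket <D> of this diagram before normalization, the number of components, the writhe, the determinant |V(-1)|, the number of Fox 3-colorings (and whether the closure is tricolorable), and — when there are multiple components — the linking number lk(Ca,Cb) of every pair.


Jones polynomial: V(t) = -t^-6 + 2t^-5 - 4t^-4 + 5t^-3 - 4t^-2 + 5t^-1 - 3 + 2t - t^2
<D> = -A^-14 + 2A^-10 - 3A^-6 + 5A^-2 - 4A^2 + 5A^6 - 4A^10 + 2A^14 - A^18; writhe -2
components 1, writhe -2 (12 crossings)
3-colorings: 9 of 3^12, det 27 — tricolorable
note: V spans 8 powers of t: at least 8 crossings in any diagram


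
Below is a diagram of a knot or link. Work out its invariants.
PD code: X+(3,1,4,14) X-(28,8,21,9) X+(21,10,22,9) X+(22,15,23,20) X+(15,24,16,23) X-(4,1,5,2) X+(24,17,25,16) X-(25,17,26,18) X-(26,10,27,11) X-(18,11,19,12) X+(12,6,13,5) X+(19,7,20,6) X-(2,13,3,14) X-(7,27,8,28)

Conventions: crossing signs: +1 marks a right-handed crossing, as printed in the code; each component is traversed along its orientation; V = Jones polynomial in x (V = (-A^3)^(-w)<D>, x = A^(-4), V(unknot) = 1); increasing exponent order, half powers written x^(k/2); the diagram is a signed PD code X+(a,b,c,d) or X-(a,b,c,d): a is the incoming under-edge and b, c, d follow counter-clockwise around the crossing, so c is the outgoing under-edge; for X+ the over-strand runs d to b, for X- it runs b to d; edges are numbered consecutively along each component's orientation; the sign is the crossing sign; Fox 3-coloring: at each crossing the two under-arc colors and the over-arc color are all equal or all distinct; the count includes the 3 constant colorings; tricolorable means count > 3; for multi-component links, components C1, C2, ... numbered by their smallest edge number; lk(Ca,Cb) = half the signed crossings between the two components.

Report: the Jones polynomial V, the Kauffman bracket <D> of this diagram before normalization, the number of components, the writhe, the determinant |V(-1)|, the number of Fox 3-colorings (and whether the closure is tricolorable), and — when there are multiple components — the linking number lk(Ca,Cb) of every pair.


V(x) = x^-2 + 2 + x^2
bracket: A^-8 + 2 + A^8, w = 0
3 components, writhe 0, over 14 crossings
lk(C1,C2) = 0
linking number lk(C1,C3) = -1
lk(C2,C3): +1
det 4, colorings 3 of 3^14 — not tricolorable
observation: det 4 = |V(-1)|; not divisible by 3, so not tricolorable


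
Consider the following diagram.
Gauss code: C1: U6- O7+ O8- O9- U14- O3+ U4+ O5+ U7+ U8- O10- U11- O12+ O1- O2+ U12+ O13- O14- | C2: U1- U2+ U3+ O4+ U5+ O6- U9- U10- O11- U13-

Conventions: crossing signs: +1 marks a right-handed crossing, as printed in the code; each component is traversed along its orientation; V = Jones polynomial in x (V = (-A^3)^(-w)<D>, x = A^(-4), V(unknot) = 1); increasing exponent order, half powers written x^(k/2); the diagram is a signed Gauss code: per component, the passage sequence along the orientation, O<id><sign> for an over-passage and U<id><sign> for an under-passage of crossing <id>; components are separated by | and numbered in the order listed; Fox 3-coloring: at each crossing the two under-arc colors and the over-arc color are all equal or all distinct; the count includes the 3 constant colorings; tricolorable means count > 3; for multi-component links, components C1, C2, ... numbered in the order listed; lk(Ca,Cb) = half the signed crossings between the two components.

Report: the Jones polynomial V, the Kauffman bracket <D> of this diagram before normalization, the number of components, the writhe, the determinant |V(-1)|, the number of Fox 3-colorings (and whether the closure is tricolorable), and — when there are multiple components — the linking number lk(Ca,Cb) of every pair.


Jones polynomial: V(x) = -x^(-13/2) + 2x^(-11/2) - 2x^(-9/2) + 3x^(-7/2) - 4x^(-5/2) + 2x^(-3/2) - 3x^(-1/2) + x^(1/2)
<D> = A^-8 - 3A^-4 + 2 - 4A^4 + 3A^8 - 2A^12 + 2A^16 - A^20; writhe -2
components 2, writhe -2 (14 crossings)
linking number lk(C1,C2) = -1
3-colorings: 27 of 3^14, det 18 — tricolorable
note: det 18 = |V(-1)|; divisible by 3, so tricolorable


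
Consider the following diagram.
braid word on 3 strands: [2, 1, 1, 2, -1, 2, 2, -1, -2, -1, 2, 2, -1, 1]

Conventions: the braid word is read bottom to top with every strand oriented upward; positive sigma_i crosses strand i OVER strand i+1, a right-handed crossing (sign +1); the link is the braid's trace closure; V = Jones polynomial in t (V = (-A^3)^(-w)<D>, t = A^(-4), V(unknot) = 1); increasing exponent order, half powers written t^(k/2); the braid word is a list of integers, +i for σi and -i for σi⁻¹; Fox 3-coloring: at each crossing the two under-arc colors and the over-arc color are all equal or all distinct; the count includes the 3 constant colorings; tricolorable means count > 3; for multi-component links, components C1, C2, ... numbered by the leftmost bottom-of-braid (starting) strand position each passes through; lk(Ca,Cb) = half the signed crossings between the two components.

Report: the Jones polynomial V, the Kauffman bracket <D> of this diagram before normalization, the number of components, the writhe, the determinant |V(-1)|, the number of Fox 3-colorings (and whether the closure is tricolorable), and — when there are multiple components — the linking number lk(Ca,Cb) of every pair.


V(t) = 2t - 2t^2 + 3t^3 - 3t^4 + 2t^5 - 2t^6 + t^7
bracket: A^-16 - 2A^-12 + 2A^-8 - 3A^-4 + 3 - 2A^4 + 2A^8, w = +4
1 component, writhe +4, over 14 crossings
det 15, colorings 9 of 3^14 — tricolorable
observation: det 15 = |V(-1)|; divisible by 3, so tricolorable


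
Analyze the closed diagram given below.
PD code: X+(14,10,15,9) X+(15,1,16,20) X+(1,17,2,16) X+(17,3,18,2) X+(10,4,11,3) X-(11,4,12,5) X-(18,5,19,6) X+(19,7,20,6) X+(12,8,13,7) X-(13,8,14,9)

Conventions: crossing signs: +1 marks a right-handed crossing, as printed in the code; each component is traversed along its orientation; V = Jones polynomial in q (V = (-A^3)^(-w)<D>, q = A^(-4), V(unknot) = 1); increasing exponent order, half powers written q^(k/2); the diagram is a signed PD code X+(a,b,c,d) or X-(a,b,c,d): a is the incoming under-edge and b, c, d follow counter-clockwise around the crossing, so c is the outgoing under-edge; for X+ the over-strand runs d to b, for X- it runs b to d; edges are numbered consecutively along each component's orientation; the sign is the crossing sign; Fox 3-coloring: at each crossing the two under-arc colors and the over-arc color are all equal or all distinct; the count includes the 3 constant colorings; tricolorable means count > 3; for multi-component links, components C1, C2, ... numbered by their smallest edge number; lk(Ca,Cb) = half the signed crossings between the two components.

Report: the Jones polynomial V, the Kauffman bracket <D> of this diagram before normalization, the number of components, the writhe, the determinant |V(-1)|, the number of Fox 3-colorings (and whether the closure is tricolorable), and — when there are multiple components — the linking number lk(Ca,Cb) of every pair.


V = q + q^3 - q^4
<D> = -A^-4 + 1 + A^8 (w = +4)
1 component over 10 crossings, w = +4
9 Fox colorings among 3^10, |V(-1)| = 3: tricolorable
why: |V(-1)| = 3: so tricolorable, since 3 divides 3


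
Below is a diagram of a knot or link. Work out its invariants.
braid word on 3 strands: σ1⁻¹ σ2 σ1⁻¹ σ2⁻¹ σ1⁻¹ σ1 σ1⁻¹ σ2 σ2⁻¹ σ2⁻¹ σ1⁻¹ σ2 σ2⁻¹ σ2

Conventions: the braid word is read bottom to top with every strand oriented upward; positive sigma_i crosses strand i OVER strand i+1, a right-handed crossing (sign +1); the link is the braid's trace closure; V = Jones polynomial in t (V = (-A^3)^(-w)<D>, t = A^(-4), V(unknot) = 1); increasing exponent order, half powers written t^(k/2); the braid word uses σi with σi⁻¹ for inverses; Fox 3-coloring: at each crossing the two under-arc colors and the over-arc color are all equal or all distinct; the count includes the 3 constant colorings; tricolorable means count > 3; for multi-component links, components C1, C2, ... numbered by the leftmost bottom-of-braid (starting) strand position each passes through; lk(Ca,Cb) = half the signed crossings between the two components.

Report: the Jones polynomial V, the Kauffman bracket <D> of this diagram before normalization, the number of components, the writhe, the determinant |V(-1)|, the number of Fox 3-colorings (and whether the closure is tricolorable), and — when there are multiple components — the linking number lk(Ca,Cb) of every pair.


Jones polynomial: V(t) = -t^-6 + t^-5 - t^-4 + 2t^-3 - t^-2 + t^-1
<D> = A^-8 - A^-4 + 2 - A^4 + A^8 - A^12; writhe -4
components 1, writhe -4 (14 crossings)
3-colorings: 3 of 3^14, det 7 — not tricolorable
note: w = -4 shifts under R1 moves; the (-A^3)^(4) factor cancels that in V


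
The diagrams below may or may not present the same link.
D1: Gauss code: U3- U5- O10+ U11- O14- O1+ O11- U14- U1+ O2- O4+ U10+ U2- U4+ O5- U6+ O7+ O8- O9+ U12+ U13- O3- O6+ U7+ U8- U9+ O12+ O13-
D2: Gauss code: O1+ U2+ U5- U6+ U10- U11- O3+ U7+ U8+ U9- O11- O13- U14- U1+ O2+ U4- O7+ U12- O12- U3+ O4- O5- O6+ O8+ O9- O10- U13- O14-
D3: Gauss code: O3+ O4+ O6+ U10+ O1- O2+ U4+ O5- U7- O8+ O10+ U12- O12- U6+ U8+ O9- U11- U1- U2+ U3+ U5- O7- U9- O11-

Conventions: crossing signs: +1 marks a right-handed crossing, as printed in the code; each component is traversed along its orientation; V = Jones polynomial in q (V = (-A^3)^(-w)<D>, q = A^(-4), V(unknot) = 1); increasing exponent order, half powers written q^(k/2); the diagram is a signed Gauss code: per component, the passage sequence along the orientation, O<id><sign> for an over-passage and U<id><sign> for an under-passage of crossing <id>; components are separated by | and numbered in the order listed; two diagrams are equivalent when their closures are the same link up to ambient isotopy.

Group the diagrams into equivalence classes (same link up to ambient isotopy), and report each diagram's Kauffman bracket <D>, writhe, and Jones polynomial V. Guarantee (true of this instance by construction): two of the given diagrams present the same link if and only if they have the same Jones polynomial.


grouping into links: {D1} | {D2} | {D3}
V(D1) = 1  (w 0, c 14, <D> = 1)
D2 (bracket A^-14 - A^-10 + A^-6 - A^-2 + A^2; 14 crossings at w = -2): V = q^-2 - q^-1 + 1 - q + q^2
D3 (bracket -A^-12 + 2A^-8 - 2A^-4 + 3 - 2A^4 + 2A^8 - A^12; 12 crossings at w = 0): V = -q^-3 + 2q^-2 - 2q^-1 + 3 - 2q + 2q^2 - q^3
why: comparing 3 Jones polynomials yields 3 groups


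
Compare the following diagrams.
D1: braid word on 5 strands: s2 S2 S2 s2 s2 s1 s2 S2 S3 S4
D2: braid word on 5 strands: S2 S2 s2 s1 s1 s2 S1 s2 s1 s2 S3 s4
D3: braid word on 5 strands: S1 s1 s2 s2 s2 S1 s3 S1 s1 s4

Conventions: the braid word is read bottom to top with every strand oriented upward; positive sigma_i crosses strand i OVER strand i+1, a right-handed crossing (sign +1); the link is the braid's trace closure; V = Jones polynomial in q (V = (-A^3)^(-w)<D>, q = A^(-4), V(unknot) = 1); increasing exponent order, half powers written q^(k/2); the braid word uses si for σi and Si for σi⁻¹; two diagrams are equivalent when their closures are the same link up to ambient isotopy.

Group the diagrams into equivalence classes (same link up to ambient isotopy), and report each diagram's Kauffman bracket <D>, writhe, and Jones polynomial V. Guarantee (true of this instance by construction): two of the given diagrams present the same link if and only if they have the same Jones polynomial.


equivalence classes: {D1} | {D2} | {D3}
D1 (bracket 1; 10 crossings at w = 0): V = 1
D2 (bracket -A^-12 + A^-8 - A^-4 + 2 - A^4 + A^8; 12 crossings at w = +4): V = q - q^2 + 2q^3 - q^4 + q^5 - q^6
D3 (bracket -A^-4 + 1 + A^8; 10 crossings at w = +4): V = q + q^3 - q^4
key observation: V(q) takes 3 values over 3 diagrams, fixing the grouping


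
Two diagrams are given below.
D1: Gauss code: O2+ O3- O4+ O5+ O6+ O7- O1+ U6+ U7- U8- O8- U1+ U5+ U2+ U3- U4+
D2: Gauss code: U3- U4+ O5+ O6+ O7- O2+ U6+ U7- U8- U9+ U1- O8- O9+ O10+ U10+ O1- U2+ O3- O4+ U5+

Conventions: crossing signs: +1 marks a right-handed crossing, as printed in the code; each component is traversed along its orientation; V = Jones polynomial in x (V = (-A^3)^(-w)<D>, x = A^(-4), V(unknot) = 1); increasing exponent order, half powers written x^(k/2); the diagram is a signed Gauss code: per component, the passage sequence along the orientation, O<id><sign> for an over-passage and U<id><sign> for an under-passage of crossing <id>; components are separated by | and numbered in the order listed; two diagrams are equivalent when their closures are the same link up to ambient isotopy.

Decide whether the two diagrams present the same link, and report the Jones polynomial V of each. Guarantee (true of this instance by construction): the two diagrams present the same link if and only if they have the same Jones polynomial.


equivalent: yes
D1 (bracket A^6; 8 crossings at w = +2): V = 1
V(D2) = 1  [10 crossings, <D> = A^6, w = +2]
observation: one V(x) for all 2 diagrams — one class (guaranteed)
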